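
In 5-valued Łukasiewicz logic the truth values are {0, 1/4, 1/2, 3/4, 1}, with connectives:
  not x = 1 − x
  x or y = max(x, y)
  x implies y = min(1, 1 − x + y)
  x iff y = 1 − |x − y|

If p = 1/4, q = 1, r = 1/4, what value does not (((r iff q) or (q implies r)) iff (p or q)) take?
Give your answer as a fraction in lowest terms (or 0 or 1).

3/4

r iff q = 1/4 iff 1 = 1/4
q implies r = 1 implies 1/4 = 1/4
(r iff q) or (q implies r) = 1/4 or 1/4 = 1/4
p or q = 1/4 or 1 = 1
((r iff q) or (q implies r)) iff (p or q) = 1/4 iff 1 = 1/4
not (((r iff q) or (q implies r)) iff (p or q)) = not 1/4 = 3/4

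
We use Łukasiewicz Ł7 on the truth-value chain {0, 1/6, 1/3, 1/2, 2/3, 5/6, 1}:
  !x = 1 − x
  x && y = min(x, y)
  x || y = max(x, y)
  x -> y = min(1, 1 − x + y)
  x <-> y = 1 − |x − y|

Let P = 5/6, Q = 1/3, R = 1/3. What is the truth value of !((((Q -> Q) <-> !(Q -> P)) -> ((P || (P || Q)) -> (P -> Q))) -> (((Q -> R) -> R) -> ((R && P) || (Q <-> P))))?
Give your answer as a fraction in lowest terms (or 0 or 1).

Q -> Q = 1/3 -> 1/3 = 1
Q -> P = 1/3 -> 5/6 = 1
!(Q -> P) = !1 = 0
(Q -> Q) <-> !(Q -> P) = 1 <-> 0 = 0
P || Q = 5/6 || 1/3 = 5/6
P || (P || Q) = 5/6 || 5/6 = 5/6
P -> Q = 5/6 -> 1/3 = 1/2
(P || (P || Q)) -> (P -> Q) = 5/6 -> 1/2 = 2/3
((Q -> Q) <-> !(Q -> P)) -> ((P || (P || Q)) -> (P -> Q)) = 0 -> 2/3 = 1
Q -> R = 1/3 -> 1/3 = 1
(Q -> R) -> R = 1 -> 1/3 = 1/3
R && P = 1/3 && 5/6 = 1/3
Q <-> P = 1/3 <-> 5/6 = 1/2
(R && P) || (Q <-> P) = 1/3 || 1/2 = 1/2
((Q -> R) -> R) -> ((R && P) || (Q <-> P)) = 1/3 -> 1/2 = 1
(((Q -> Q) <-> !(Q -> P)) -> ((P || (P || Q)) -> (P -> Q))) -> (((Q -> R) -> R) -> ((R && P) || (Q <-> P))) = 1 -> 1 = 1
!((((Q -> Q) <-> !(Q -> P)) -> ((P || (P || Q)) -> (P -> Q))) -> (((Q -> R) -> R) -> ((R && P) || (Q <-> P)))) = !1 = 0

0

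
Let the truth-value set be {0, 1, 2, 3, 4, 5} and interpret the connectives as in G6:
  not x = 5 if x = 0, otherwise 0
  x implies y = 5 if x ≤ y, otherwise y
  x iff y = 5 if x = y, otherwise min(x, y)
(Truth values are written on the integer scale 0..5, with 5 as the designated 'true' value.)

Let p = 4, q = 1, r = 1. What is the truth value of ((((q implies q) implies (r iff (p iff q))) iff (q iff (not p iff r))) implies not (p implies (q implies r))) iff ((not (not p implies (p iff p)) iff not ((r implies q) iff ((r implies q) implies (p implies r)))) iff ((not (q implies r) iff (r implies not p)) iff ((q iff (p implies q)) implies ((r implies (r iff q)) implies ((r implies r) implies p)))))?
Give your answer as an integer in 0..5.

4

q implies q = 1 implies 1 = 5
p iff q = 4 iff 1 = 1
r iff (p iff q) = 1 iff 1 = 5
(q implies q) implies (r iff (p iff q)) = 5 implies 5 = 5
not p = not 4 = 0
not p iff r = 0 iff 1 = 0
q iff (not p iff r) = 1 iff 0 = 0
((q implies q) implies (r iff (p iff q))) iff (q iff (not p iff r)) = 5 iff 0 = 0
q implies r = 1 implies 1 = 5
p implies (q implies r) = 4 implies 5 = 5
not (p implies (q implies r)) = not 5 = 0
(((q implies q) implies (r iff (p iff q))) iff (q iff (not p iff r))) implies not (p implies (q implies r)) = 0 implies 0 = 5
not p = not 4 = 0
p iff p = 4 iff 4 = 5
not p implies (p iff p) = 0 implies 5 = 5
not (not p implies (p iff p)) = not 5 = 0
r implies q = 1 implies 1 = 5
r implies q = 1 implies 1 = 5
p implies r = 4 implies 1 = 1
(r implies q) implies (p implies r) = 5 implies 1 = 1
(r implies q) iff ((r implies q) implies (p implies r)) = 5 iff 1 = 1
not ((r implies q) iff ((r implies q) implies (p implies r))) = not 1 = 0
not (not p implies (p iff p)) iff not ((r implies q) iff ((r implies q) implies (p implies r))) = 0 iff 0 = 5
q implies r = 1 implies 1 = 5
not (q implies r) = not 5 = 0
not p = not 4 = 0
r implies not p = 1 implies 0 = 0
not (q implies r) iff (r implies not p) = 0 iff 0 = 5
p implies q = 4 implies 1 = 1
q iff (p implies q) = 1 iff 1 = 5
r iff q = 1 iff 1 = 5
r implies (r iff q) = 1 implies 5 = 5
r implies r = 1 implies 1 = 5
(r implies r) implies p = 5 implies 4 = 4
(r implies (r iff q)) implies ((r implies r) implies p) = 5 implies 4 = 4
(q iff (p implies q)) implies ((r implies (r iff q)) implies ((r implies r) implies p)) = 5 implies 4 = 4
(not (q implies r) iff (r implies not p)) iff ((q iff (p implies q)) implies ((r implies (r iff q)) implies ((r implies r) implies p))) = 5 iff 4 = 4
(not (not p implies (p iff p)) iff not ((r implies q) iff ((r implies q) implies (p implies r)))) iff ((not (q implies r) iff (r implies not p)) iff ((q iff (p implies q)) implies ((r implies (r iff q)) implies ((r implies r) implies p)))) = 5 iff 4 = 4
((((q implies q) implies (r iff (p iff q))) iff (q iff (not p iff r))) implies not (p implies (q implies r))) iff ((not (not p implies (p iff p)) iff not ((r implies q) iff ((r implies q) implies (p implies r)))) iff ((not (q implies r) iff (r implies not p)) iff ((q iff (p implies q)) implies ((r implies (r iff q)) implies ((r implies r) implies p))))) = 5 iff 4 = 4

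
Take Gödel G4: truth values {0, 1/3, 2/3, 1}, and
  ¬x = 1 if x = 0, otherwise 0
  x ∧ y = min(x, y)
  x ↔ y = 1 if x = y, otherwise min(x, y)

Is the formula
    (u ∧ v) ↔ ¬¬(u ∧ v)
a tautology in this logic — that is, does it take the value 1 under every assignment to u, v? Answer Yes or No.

Counterexample: take u = 1/3, v = 1/3.
u ∧ v = 1/3 ∧ 1/3 = 1/3
¬(u ∧ v) = ¬1/3 = 0
¬¬(u ∧ v) = ¬0 = 1
(u ∧ v) ↔ ¬¬(u ∧ v) = 1/3 ↔ 1 = 1/3
This gives 1/3 ≠ 1.

No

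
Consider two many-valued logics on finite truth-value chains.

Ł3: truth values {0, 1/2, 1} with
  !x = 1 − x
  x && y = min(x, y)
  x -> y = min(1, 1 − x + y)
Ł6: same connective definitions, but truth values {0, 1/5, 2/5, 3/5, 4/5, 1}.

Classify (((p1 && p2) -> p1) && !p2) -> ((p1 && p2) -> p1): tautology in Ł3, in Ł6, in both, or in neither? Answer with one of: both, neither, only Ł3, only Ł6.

In Ł3: every assignment gives 1 — tautology.
In Ł6: every assignment gives 1 — tautology.

both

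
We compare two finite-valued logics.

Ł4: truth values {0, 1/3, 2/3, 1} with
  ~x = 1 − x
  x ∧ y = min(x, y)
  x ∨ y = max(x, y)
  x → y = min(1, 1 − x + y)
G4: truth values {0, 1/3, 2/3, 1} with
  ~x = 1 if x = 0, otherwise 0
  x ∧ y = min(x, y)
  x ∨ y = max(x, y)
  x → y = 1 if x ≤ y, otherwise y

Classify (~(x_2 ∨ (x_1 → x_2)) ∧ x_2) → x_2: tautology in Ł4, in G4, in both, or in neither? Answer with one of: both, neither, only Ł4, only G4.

In Ł4: every assignment gives 1 — tautology.
In G4: every assignment gives 1 — tautology.

both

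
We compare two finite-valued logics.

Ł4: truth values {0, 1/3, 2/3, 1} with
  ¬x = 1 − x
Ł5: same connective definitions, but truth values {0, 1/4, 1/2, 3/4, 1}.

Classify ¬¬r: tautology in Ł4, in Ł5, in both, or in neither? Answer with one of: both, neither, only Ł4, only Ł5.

neither

In Ł4: at r = 0 the value is 0 — not a tautology.
In Ł5: at r = 0 the value is 0 — not a tautology.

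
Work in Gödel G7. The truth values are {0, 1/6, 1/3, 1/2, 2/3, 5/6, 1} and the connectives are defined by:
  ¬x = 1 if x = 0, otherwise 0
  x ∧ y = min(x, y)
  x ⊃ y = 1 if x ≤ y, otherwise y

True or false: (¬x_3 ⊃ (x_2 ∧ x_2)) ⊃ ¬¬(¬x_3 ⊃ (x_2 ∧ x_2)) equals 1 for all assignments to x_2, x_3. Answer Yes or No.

At x_2 = 1/3, x_3 = 1, for instance:
¬x_3 = ¬1 = 0
x_2 ∧ x_2 = 1/3 ∧ 1/3 = 1/3
¬x_3 ⊃ (x_2 ∧ x_2) = 0 ⊃ 1/3 = 1
¬(¬x_3 ⊃ (x_2 ∧ x_2)) = ¬1 = 0
¬¬(¬x_3 ⊃ (x_2 ∧ x_2)) = ¬0 = 1
(¬x_3 ⊃ (x_2 ∧ x_2)) ⊃ ¬¬(¬x_3 ⊃ (x_2 ∧ x_2)) = 1 ⊃ 1 = 1
and checking the remaining 48 assignments likewise gives ≥ 1 in every case.

Yes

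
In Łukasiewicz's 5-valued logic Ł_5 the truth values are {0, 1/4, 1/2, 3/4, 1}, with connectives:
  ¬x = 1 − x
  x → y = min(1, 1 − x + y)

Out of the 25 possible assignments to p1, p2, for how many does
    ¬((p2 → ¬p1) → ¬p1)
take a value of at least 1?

1

value 1: 1 assignment (counts)
value 3/4: 3 assignments
value 1/2: 5 assignments
value 1/4: 7 assignments
value 0: 9 assignments
So 1 of the 25 assignments meets the threshold.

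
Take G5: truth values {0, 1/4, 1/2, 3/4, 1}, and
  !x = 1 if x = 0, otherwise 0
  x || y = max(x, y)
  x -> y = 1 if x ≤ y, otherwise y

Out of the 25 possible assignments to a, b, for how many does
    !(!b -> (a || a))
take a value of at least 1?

1

value 1: 1 assignment (counts)
value 0: 24 assignments
So 1 of the 25 assignments meets the threshold.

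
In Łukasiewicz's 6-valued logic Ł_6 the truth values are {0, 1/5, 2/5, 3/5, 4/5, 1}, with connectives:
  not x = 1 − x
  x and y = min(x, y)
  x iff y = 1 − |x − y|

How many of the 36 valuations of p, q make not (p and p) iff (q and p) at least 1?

value 1: 3 assignments (counts)
value 4/5: 11 assignments
value 3/5: 4 assignments
value 2/5: 9 assignments
value 1/5: 2 assignments
value 0: 7 assignments
So 3 of the 36 assignments meet the threshold.

3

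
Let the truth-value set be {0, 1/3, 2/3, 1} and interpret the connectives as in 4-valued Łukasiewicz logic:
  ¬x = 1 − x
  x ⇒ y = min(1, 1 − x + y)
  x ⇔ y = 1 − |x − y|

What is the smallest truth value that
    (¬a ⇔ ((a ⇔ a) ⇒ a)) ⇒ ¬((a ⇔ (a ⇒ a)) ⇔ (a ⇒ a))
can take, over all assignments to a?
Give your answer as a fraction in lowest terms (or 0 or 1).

2/3

Take a = 2/3:
¬a = ¬2/3 = 1/3
a ⇔ a = 2/3 ⇔ 2/3 = 1
(a ⇔ a) ⇒ a = 1 ⇒ 2/3 = 2/3
¬a ⇔ ((a ⇔ a) ⇒ a) = 1/3 ⇔ 2/3 = 2/3
a ⇒ a = 2/3 ⇒ 2/3 = 1
a ⇔ (a ⇒ a) = 2/3 ⇔ 1 = 2/3
a ⇒ a = 2/3 ⇒ 2/3 = 1
(a ⇔ (a ⇒ a)) ⇔ (a ⇒ a) = 2/3 ⇔ 1 = 2/3
¬((a ⇔ (a ⇒ a)) ⇔ (a ⇒ a)) = ¬2/3 = 1/3
(¬a ⇔ ((a ⇔ a) ⇒ a)) ⇒ ¬((a ⇔ (a ⇒ a)) ⇔ (a ⇒ a)) = 2/3 ⇒ 1/3 = 2/3
No assignment yields a value below 2/3, so this is the minimum.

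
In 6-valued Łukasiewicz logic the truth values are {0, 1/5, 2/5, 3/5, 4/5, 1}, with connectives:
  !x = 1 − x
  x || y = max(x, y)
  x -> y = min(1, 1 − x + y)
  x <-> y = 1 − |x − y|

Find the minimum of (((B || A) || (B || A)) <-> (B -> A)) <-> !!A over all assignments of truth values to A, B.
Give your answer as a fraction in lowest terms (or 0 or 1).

1/5

Take A = 0, B = 2/5:
B || A = 2/5 || 0 = 2/5
B || A = 2/5 || 0 = 2/5
(B || A) || (B || A) = 2/5 || 2/5 = 2/5
B -> A = 2/5 -> 0 = 3/5
((B || A) || (B || A)) <-> (B -> A) = 2/5 <-> 3/5 = 4/5
!A = !0 = 1
!!A = !1 = 0
(((B || A) || (B || A)) <-> (B -> A)) <-> !!A = 4/5 <-> 0 = 1/5
No assignment yields a value below 1/5, so this is the minimum.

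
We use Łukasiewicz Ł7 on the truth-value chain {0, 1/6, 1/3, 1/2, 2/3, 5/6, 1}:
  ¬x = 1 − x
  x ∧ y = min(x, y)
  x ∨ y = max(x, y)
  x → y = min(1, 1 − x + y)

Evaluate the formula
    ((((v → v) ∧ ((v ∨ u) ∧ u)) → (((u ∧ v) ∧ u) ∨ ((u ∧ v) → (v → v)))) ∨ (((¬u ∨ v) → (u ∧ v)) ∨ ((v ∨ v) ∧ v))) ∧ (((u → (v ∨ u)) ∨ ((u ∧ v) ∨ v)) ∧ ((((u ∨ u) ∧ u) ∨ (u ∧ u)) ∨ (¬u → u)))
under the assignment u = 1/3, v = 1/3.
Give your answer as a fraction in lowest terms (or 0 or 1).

2/3

v → v = 1/3 → 1/3 = 1
v ∨ u = 1/3 ∨ 1/3 = 1/3
(v ∨ u) ∧ u = 1/3 ∧ 1/3 = 1/3
(v → v) ∧ ((v ∨ u) ∧ u) = 1 ∧ 1/3 = 1/3
u ∧ v = 1/3 ∧ 1/3 = 1/3
(u ∧ v) ∧ u = 1/3 ∧ 1/3 = 1/3
u ∧ v = 1/3 ∧ 1/3 = 1/3
v → v = 1/3 → 1/3 = 1
(u ∧ v) → (v → v) = 1/3 → 1 = 1
((u ∧ v) ∧ u) ∨ ((u ∧ v) → (v → v)) = 1/3 ∨ 1 = 1
((v → v) ∧ ((v ∨ u) ∧ u)) → (((u ∧ v) ∧ u) ∨ ((u ∧ v) → (v → v))) = 1/3 → 1 = 1
¬u = ¬1/3 = 2/3
¬u ∨ v = 2/3 ∨ 1/3 = 2/3
u ∧ v = 1/3 ∧ 1/3 = 1/3
(¬u ∨ v) → (u ∧ v) = 2/3 → 1/3 = 2/3
v ∨ v = 1/3 ∨ 1/3 = 1/3
(v ∨ v) ∧ v = 1/3 ∧ 1/3 = 1/3
((¬u ∨ v) → (u ∧ v)) ∨ ((v ∨ v) ∧ v) = 2/3 ∨ 1/3 = 2/3
(((v → v) ∧ ((v ∨ u) ∧ u)) → (((u ∧ v) ∧ u) ∨ ((u ∧ v) → (v → v)))) ∨ (((¬u ∨ v) → (u ∧ v)) ∨ ((v ∨ v) ∧ v)) = 1 ∨ 2/3 = 1
v ∨ u = 1/3 ∨ 1/3 = 1/3
u → (v ∨ u) = 1/3 → 1/3 = 1
u ∧ v = 1/3 ∧ 1/3 = 1/3
(u ∧ v) ∨ v = 1/3 ∨ 1/3 = 1/3
(u → (v ∨ u)) ∨ ((u ∧ v) ∨ v) = 1 ∨ 1/3 = 1
u ∨ u = 1/3 ∨ 1/3 = 1/3
(u ∨ u) ∧ u = 1/3 ∧ 1/3 = 1/3
u ∧ u = 1/3 ∧ 1/3 = 1/3
((u ∨ u) ∧ u) ∨ (u ∧ u) = 1/3 ∨ 1/3 = 1/3
¬u = ¬1/3 = 2/3
¬u → u = 2/3 → 1/3 = 2/3
(((u ∨ u) ∧ u) ∨ (u ∧ u)) ∨ (¬u → u) = 1/3 ∨ 2/3 = 2/3
((u → (v ∨ u)) ∨ ((u ∧ v) ∨ v)) ∧ ((((u ∨ u) ∧ u) ∨ (u ∧ u)) ∨ (¬u → u)) = 1 ∧ 2/3 = 2/3
((((v → v) ∧ ((v ∨ u) ∧ u)) → (((u ∧ v) ∧ u) ∨ ((u ∧ v) → (v → v)))) ∨ (((¬u ∨ v) → (u ∧ v)) ∨ ((v ∨ v) ∧ v))) ∧ (((u → (v ∨ u)) ∨ ((u ∧ v) ∨ v)) ∧ ((((u ∨ u) ∧ u) ∨ (u ∧ u)) ∨ (¬u → u))) = 1 ∧ 2/3 = 2/3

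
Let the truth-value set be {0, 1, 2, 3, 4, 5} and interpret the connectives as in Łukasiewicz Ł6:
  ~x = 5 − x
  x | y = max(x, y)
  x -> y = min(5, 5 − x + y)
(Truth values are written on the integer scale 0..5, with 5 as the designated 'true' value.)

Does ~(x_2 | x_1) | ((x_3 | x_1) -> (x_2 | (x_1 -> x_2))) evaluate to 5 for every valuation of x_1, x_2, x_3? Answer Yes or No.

Counterexample: take x_1 = 1, x_2 = 0, x_3 = 5.
x_2 | x_1 = 0 | 1 = 1
~(x_2 | x_1) = ~1 = 4
x_3 | x_1 = 5 | 1 = 5
x_1 -> x_2 = 1 -> 0 = 4
x_2 | (x_1 -> x_2) = 0 | 4 = 4
(x_3 | x_1) -> (x_2 | (x_1 -> x_2)) = 5 -> 4 = 4
~(x_2 | x_1) | ((x_3 | x_1) -> (x_2 | (x_1 -> x_2))) = 4 | 4 = 4
This gives 4 ≠ 5.

No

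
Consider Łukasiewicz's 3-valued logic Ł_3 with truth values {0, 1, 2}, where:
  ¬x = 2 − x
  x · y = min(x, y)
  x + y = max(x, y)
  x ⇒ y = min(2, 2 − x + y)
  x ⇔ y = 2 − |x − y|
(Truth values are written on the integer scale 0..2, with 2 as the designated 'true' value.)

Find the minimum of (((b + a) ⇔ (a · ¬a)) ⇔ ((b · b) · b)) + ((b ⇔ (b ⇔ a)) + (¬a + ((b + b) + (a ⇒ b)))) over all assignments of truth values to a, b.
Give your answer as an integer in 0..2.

1

Take a = 1, b = 0:
b + a = 0 + 1 = 1
¬a = ¬1 = 1
a · ¬a = 1 · 1 = 1
(b + a) ⇔ (a · ¬a) = 1 ⇔ 1 = 2
b · b = 0 · 0 = 0
(b · b) · b = 0 · 0 = 0
((b + a) ⇔ (a · ¬a)) ⇔ ((b · b) · b) = 2 ⇔ 0 = 0
b ⇔ a = 0 ⇔ 1 = 1
b ⇔ (b ⇔ a) = 0 ⇔ 1 = 1
¬a = ¬1 = 1
b + b = 0 + 0 = 0
a ⇒ b = 1 ⇒ 0 = 1
(b + b) + (a ⇒ b) = 0 + 1 = 1
¬a + ((b + b) + (a ⇒ b)) = 1 + 1 = 1
(b ⇔ (b ⇔ a)) + (¬a + ((b + b) + (a ⇒ b))) = 1 + 1 = 1
(((b + a) ⇔ (a · ¬a)) ⇔ ((b · b) · b)) + ((b ⇔ (b ⇔ a)) + (¬a + ((b + b) + (a ⇒ b)))) = 0 + 1 = 1
No assignment yields a value below 1, so this is the minimum.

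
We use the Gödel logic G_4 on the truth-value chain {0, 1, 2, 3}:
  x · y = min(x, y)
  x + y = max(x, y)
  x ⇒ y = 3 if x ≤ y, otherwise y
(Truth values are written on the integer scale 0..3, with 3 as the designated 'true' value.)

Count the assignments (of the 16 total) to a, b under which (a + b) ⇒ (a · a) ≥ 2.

a = 0, b = 0 ↦ 3  ≥
a = 0, b = 1 ↦ 0  <
a = 0, b = 2 ↦ 0  <
a = 0, b = 3 ↦ 0  <
a = 1, b = 0 ↦ 3  ≥
a = 1, b = 1 ↦ 3  ≥
a = 1, b = 2 ↦ 1  <
a = 1, b = 3 ↦ 1  <
a = 2, b = 0 ↦ 3  ≥
a = 2, b = 1 ↦ 3  ≥
a = 2, b = 2 ↦ 3  ≥
a = 2, b = 3 ↦ 2  ≥
a = 3, b = 0 ↦ 3  ≥
a = 3, b = 1 ↦ 3  ≥
a = 3, b = 2 ↦ 3  ≥
a = 3, b = 3 ↦ 3  ≥
So 11 of the 16 assignments meet the threshold.

11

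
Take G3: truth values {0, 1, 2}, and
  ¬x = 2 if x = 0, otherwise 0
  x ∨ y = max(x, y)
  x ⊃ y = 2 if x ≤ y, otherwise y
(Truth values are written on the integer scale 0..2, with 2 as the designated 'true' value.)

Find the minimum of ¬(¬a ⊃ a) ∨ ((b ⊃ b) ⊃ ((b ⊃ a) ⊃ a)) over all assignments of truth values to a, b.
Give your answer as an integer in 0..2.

1

Take a = 1, b = 0:
¬a = ¬1 = 0
¬a ⊃ a = 0 ⊃ 1 = 2
¬(¬a ⊃ a) = ¬2 = 0
b ⊃ b = 0 ⊃ 0 = 2
b ⊃ a = 0 ⊃ 1 = 2
(b ⊃ a) ⊃ a = 2 ⊃ 1 = 1
(b ⊃ b) ⊃ ((b ⊃ a) ⊃ a) = 2 ⊃ 1 = 1
¬(¬a ⊃ a) ∨ ((b ⊃ b) ⊃ ((b ⊃ a) ⊃ a)) = 0 ∨ 1 = 1
No assignment yields a value below 1, so this is the minimum.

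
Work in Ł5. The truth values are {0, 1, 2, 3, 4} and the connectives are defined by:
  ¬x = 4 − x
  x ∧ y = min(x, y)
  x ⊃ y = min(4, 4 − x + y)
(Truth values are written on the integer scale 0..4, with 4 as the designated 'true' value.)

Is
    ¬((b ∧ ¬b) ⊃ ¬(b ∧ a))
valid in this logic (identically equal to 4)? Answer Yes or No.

No

Counterexample: take a = 0, b = 0.
¬b = ¬0 = 4
b ∧ ¬b = 0 ∧ 4 = 0
b ∧ a = 0 ∧ 0 = 0
¬(b ∧ a) = ¬0 = 4
(b ∧ ¬b) ⊃ ¬(b ∧ a) = 0 ⊃ 4 = 4
¬((b ∧ ¬b) ⊃ ¬(b ∧ a)) = ¬4 = 0
This gives 0 ≠ 4.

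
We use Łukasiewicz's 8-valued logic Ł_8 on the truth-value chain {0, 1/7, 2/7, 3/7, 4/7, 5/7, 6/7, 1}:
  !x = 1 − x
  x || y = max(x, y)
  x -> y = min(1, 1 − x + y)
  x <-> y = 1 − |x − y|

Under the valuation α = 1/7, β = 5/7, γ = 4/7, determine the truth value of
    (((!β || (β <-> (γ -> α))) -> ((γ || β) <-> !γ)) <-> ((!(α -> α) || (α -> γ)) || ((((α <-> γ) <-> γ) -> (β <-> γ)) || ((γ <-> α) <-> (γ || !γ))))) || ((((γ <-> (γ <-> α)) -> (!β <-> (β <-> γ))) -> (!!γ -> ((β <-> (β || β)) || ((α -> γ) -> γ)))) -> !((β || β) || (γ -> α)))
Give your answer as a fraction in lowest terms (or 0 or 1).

!β = !5/7 = 2/7
γ -> α = 4/7 -> 1/7 = 4/7
β <-> (γ -> α) = 5/7 <-> 4/7 = 6/7
!β || (β <-> (γ -> α)) = 2/7 || 6/7 = 6/7
γ || β = 4/7 || 5/7 = 5/7
!γ = !4/7 = 3/7
(γ || β) <-> !γ = 5/7 <-> 3/7 = 5/7
(!β || (β <-> (γ -> α))) -> ((γ || β) <-> !γ) = 6/7 -> 5/7 = 6/7
α -> α = 1/7 -> 1/7 = 1
!(α -> α) = !1 = 0
α -> γ = 1/7 -> 4/7 = 1
!(α -> α) || (α -> γ) = 0 || 1 = 1
α <-> γ = 1/7 <-> 4/7 = 4/7
(α <-> γ) <-> γ = 4/7 <-> 4/7 = 1
β <-> γ = 5/7 <-> 4/7 = 6/7
((α <-> γ) <-> γ) -> (β <-> γ) = 1 -> 6/7 = 6/7
γ <-> α = 4/7 <-> 1/7 = 4/7
!γ = !4/7 = 3/7
γ || !γ = 4/7 || 3/7 = 4/7
(γ <-> α) <-> (γ || !γ) = 4/7 <-> 4/7 = 1
(((α <-> γ) <-> γ) -> (β <-> γ)) || ((γ <-> α) <-> (γ || !γ)) = 6/7 || 1 = 1
(!(α -> α) || (α -> γ)) || ((((α <-> γ) <-> γ) -> (β <-> γ)) || ((γ <-> α) <-> (γ || !γ))) = 1 || 1 = 1
((!β || (β <-> (γ -> α))) -> ((γ || β) <-> !γ)) <-> ((!(α -> α) || (α -> γ)) || ((((α <-> γ) <-> γ) -> (β <-> γ)) || ((γ <-> α) <-> (γ || !γ)))) = 6/7 <-> 1 = 6/7
γ <-> α = 4/7 <-> 1/7 = 4/7
γ <-> (γ <-> α) = 4/7 <-> 4/7 = 1
!β = !5/7 = 2/7
β <-> γ = 5/7 <-> 4/7 = 6/7
!β <-> (β <-> γ) = 2/7 <-> 6/7 = 3/7
(γ <-> (γ <-> α)) -> (!β <-> (β <-> γ)) = 1 -> 3/7 = 3/7
!γ = !4/7 = 3/7
!!γ = !3/7 = 4/7
β || β = 5/7 || 5/7 = 5/7
β <-> (β || β) = 5/7 <-> 5/7 = 1
α -> γ = 1/7 -> 4/7 = 1
(α -> γ) -> γ = 1 -> 4/7 = 4/7
(β <-> (β || β)) || ((α -> γ) -> γ) = 1 || 4/7 = 1
!!γ -> ((β <-> (β || β)) || ((α -> γ) -> γ)) = 4/7 -> 1 = 1
((γ <-> (γ <-> α)) -> (!β <-> (β <-> γ))) -> (!!γ -> ((β <-> (β || β)) || ((α -> γ) -> γ))) = 3/7 -> 1 = 1
β || β = 5/7 || 5/7 = 5/7
γ -> α = 4/7 -> 1/7 = 4/7
(β || β) || (γ -> α) = 5/7 || 4/7 = 5/7
!((β || β) || (γ -> α)) = !5/7 = 2/7
(((γ <-> (γ <-> α)) -> (!β <-> (β <-> γ))) -> (!!γ -> ((β <-> (β || β)) || ((α -> γ) -> γ)))) -> !((β || β) || (γ -> α)) = 1 -> 2/7 = 2/7
(((!β || (β <-> (γ -> α))) -> ((γ || β) <-> !γ)) <-> ((!(α -> α) || (α -> γ)) || ((((α <-> γ) <-> γ) -> (β <-> γ)) || ((γ <-> α) <-> (γ || !γ))))) || ((((γ <-> (γ <-> α)) -> (!β <-> (β <-> γ))) -> (!!γ -> ((β <-> (β || β)) || ((α -> γ) -> γ)))) -> !((β || β) || (γ -> α))) = 6/7 || 2/7 = 6/7

6/7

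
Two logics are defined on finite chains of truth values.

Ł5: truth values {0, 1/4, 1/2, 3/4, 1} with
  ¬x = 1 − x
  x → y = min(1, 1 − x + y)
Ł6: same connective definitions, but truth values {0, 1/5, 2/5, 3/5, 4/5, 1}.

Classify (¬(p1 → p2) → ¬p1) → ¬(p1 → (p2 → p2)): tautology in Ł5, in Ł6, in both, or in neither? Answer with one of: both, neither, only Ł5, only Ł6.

neither

In Ł5: at p1 = 0, p2 = 0 the value is 0 — not a tautology.
In Ł6: at p1 = 0, p2 = 0 the value is 0 — not a tautology.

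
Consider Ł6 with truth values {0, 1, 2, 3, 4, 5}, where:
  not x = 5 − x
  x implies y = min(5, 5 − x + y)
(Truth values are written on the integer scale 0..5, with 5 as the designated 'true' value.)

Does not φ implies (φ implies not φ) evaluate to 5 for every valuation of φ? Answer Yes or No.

φ = 0 ↦ 5
φ = 1 ↦ 5
φ = 2 ↦ 5
φ = 3 ↦ 5
φ = 4 ↦ 5
φ = 5 ↦ 5
Every assignment gives a value ≥ 5.

Yes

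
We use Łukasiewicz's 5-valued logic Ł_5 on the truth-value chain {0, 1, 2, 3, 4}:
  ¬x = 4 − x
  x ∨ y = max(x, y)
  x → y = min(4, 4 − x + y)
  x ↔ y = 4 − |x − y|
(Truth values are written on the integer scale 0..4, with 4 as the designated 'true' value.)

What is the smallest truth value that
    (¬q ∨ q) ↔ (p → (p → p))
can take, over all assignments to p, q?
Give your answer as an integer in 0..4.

Take p = 0, q = 2:
¬q = ¬2 = 2
¬q ∨ q = 2 ∨ 2 = 2
p → p = 0 → 0 = 4
p → (p → p) = 0 → 4 = 4
(¬q ∨ q) ↔ (p → (p → p)) = 2 ↔ 4 = 2
No assignment yields a value below 2, so this is the minimum.

2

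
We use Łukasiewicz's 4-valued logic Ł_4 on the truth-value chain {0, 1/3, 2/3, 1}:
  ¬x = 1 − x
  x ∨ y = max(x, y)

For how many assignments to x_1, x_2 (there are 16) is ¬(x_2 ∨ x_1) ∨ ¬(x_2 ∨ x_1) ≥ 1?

1

x_1 = 0, x_2 = 0 ↦ 1  ≥
x_1 = 0, x_2 = 1/3 ↦ 2/3  <
x_1 = 0, x_2 = 2/3 ↦ 1/3  <
x_1 = 0, x_2 = 1 ↦ 0  <
x_1 = 1/3, x_2 = 0 ↦ 2/3  <
x_1 = 1/3, x_2 = 1/3 ↦ 2/3  <
x_1 = 1/3, x_2 = 2/3 ↦ 1/3  <
x_1 = 1/3, x_2 = 1 ↦ 0  <
x_1 = 2/3, x_2 = 0 ↦ 1/3  <
x_1 = 2/3, x_2 = 1/3 ↦ 1/3  <
x_1 = 2/3, x_2 = 2/3 ↦ 1/3  <
x_1 = 2/3, x_2 = 1 ↦ 0  <
x_1 = 1, x_2 = 0 ↦ 0  <
x_1 = 1, x_2 = 1/3 ↦ 0  <
x_1 = 1, x_2 = 2/3 ↦ 0  <
x_1 = 1, x_2 = 1 ↦ 0  <
So 1 of the 16 assignments meets the threshold.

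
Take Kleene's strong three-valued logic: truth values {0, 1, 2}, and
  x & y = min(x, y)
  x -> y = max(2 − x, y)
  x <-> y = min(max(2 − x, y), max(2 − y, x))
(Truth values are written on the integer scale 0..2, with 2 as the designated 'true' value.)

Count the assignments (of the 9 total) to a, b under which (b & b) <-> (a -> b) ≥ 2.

4

a = 0, b = 0 ↦ 0  <
a = 0, b = 1 ↦ 1  <
a = 0, b = 2 ↦ 2  ≥
a = 1, b = 0 ↦ 1  <
a = 1, b = 1 ↦ 1  <
a = 1, b = 2 ↦ 2  ≥
a = 2, b = 0 ↦ 2  ≥
a = 2, b = 1 ↦ 1  <
a = 2, b = 2 ↦ 2  ≥
So 4 of the 9 assignments meet the threshold.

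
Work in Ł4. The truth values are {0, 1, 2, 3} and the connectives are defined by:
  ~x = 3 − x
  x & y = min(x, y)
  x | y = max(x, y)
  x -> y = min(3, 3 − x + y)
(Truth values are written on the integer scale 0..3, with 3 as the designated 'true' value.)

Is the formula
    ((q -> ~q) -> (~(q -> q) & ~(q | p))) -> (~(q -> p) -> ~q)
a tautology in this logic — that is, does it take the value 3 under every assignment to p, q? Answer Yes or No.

No

Counterexample: take p = 0, q = 3.
~q = ~3 = 0
q -> ~q = 3 -> 0 = 0
q -> q = 3 -> 3 = 3
~(q -> q) = ~3 = 0
q | p = 3 | 0 = 3
~(q | p) = ~3 = 0
~(q -> q) & ~(q | p) = 0 & 0 = 0
(q -> ~q) -> (~(q -> q) & ~(q | p)) = 0 -> 0 = 3
q -> p = 3 -> 0 = 0
~(q -> p) = ~0 = 3
~q = ~3 = 0
~(q -> p) -> ~q = 3 -> 0 = 0
((q -> ~q) -> (~(q -> q) & ~(q | p))) -> (~(q -> p) -> ~q) = 3 -> 0 = 0
This gives 0 ≠ 3.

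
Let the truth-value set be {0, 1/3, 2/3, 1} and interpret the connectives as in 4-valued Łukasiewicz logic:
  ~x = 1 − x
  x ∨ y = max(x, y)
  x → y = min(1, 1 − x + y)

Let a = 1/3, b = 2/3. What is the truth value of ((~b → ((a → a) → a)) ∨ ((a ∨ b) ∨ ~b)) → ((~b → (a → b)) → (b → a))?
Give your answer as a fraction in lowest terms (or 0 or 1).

~b = ~2/3 = 1/3
a → a = 1/3 → 1/3 = 1
(a → a) → a = 1 → 1/3 = 1/3
~b → ((a → a) → a) = 1/3 → 1/3 = 1
a ∨ b = 1/3 ∨ 2/3 = 2/3
~b = ~2/3 = 1/3
(a ∨ b) ∨ ~b = 2/3 ∨ 1/3 = 2/3
(~b → ((a → a) → a)) ∨ ((a ∨ b) ∨ ~b) = 1 ∨ 2/3 = 1
~b = ~2/3 = 1/3
a → b = 1/3 → 2/3 = 1
~b → (a → b) = 1/3 → 1 = 1
b → a = 2/3 → 1/3 = 2/3
(~b → (a → b)) → (b → a) = 1 → 2/3 = 2/3
((~b → ((a → a) → a)) ∨ ((a ∨ b) ∨ ~b)) → ((~b → (a → b)) → (b → a)) = 1 → 2/3 = 2/3

2/3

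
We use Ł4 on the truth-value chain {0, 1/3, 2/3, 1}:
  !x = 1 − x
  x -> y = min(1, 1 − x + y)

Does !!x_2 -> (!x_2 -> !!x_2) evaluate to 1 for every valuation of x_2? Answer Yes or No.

x_2 = 0 ↦ 1
x_2 = 1/3 ↦ 1
x_2 = 2/3 ↦ 1
x_2 = 1 ↦ 1
Every assignment gives a value ≥ 1.

Yes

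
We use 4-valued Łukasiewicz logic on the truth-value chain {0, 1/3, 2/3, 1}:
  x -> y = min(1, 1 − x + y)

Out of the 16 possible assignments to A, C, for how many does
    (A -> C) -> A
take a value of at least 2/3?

9

A = 0, C = 0 ↦ 0  <
A = 0, C = 1/3 ↦ 0  <
A = 0, C = 2/3 ↦ 0  <
A = 0, C = 1 ↦ 0  <
A = 1/3, C = 0 ↦ 2/3  ≥
A = 1/3, C = 1/3 ↦ 1/3  <
A = 1/3, C = 2/3 ↦ 1/3  <
A = 1/3, C = 1 ↦ 1/3  <
A = 2/3, C = 0 ↦ 1  ≥
A = 2/3, C = 1/3 ↦ 1  ≥
A = 2/3, C = 2/3 ↦ 2/3  ≥
A = 2/3, C = 1 ↦ 2/3  ≥
A = 1, C = 0 ↦ 1  ≥
A = 1, C = 1/3 ↦ 1  ≥
A = 1, C = 2/3 ↦ 1  ≥
A = 1, C = 1 ↦ 1  ≥
So 9 of the 16 assignments meet the threshold.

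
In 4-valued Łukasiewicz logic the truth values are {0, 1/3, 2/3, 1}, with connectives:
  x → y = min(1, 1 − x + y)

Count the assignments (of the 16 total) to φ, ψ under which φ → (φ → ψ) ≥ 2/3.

φ = 0, ψ = 0 ↦ 1  ≥
φ = 0, ψ = 1/3 ↦ 1  ≥
φ = 0, ψ = 2/3 ↦ 1  ≥
φ = 0, ψ = 1 ↦ 1  ≥
φ = 1/3, ψ = 0 ↦ 1  ≥
φ = 1/3, ψ = 1/3 ↦ 1  ≥
φ = 1/3, ψ = 2/3 ↦ 1  ≥
φ = 1/3, ψ = 1 ↦ 1  ≥
φ = 2/3, ψ = 0 ↦ 2/3  ≥
φ = 2/3, ψ = 1/3 ↦ 1  ≥
φ = 2/3, ψ = 2/3 ↦ 1  ≥
φ = 2/3, ψ = 1 ↦ 1  ≥
φ = 1, ψ = 0 ↦ 0  <
φ = 1, ψ = 1/3 ↦ 1/3  <
φ = 1, ψ = 2/3 ↦ 2/3  ≥
φ = 1, ψ = 1 ↦ 1  ≥
So 14 of the 16 assignments meet the threshold.

14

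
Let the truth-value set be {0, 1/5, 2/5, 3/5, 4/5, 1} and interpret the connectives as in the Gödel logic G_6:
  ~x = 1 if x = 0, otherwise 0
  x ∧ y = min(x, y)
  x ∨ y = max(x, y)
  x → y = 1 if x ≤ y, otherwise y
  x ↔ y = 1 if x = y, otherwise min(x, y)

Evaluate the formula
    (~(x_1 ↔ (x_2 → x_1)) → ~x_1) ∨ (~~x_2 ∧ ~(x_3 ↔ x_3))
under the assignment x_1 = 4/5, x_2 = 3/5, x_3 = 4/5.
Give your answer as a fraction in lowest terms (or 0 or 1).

1

x_2 → x_1 = 3/5 → 4/5 = 1
x_1 ↔ (x_2 → x_1) = 4/5 ↔ 1 = 4/5
~(x_1 ↔ (x_2 → x_1)) = ~4/5 = 0
~x_1 = ~4/5 = 0
~(x_1 ↔ (x_2 → x_1)) → ~x_1 = 0 → 0 = 1
~x_2 = ~3/5 = 0
~~x_2 = ~0 = 1
x_3 ↔ x_3 = 4/5 ↔ 4/5 = 1
~(x_3 ↔ x_3) = ~1 = 0
~~x_2 ∧ ~(x_3 ↔ x_3) = 1 ∧ 0 = 0
(~(x_1 ↔ (x_2 → x_1)) → ~x_1) ∨ (~~x_2 ∧ ~(x_3 ↔ x_3)) = 1 ∨ 0 = 1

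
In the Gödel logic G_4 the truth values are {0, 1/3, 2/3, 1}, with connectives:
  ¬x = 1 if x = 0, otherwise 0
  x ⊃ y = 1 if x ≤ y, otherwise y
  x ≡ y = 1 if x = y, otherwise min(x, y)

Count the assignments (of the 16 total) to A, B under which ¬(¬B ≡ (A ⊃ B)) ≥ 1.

A = 0, B = 0 ↦ 0  <
A = 0, B = 1/3 ↦ 1  ≥
A = 0, B = 2/3 ↦ 1  ≥
A = 0, B = 1 ↦ 1  ≥
A = 1/3, B = 0 ↦ 1  ≥
A = 1/3, B = 1/3 ↦ 1  ≥
A = 1/3, B = 2/3 ↦ 1  ≥
A = 1/3, B = 1 ↦ 1  ≥
A = 2/3, B = 0 ↦ 1  ≥
A = 2/3, B = 1/3 ↦ 1  ≥
A = 2/3, B = 2/3 ↦ 1  ≥
A = 2/3, B = 1 ↦ 1  ≥
A = 1, B = 0 ↦ 1  ≥
A = 1, B = 1/3 ↦ 1  ≥
A = 1, B = 2/3 ↦ 1  ≥
A = 1, B = 1 ↦ 1  ≥
So 15 of the 16 assignments meet the threshold.

15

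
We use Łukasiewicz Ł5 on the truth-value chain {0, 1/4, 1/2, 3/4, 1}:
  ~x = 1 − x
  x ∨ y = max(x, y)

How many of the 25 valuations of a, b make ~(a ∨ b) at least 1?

value 1: 1 assignment (counts)
value 3/4: 3 assignments
value 1/2: 5 assignments
value 1/4: 7 assignments
value 0: 9 assignments
So 1 of the 25 assignments meets the threshold.

1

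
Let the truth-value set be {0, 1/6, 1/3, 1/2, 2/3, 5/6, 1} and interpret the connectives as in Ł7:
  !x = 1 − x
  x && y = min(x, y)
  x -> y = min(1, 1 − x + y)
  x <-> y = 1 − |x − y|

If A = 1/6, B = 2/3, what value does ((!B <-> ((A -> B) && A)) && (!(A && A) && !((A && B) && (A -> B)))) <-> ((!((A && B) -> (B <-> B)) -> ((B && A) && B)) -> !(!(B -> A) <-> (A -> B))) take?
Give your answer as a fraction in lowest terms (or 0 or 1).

2/3

!B = !2/3 = 1/3
A -> B = 1/6 -> 2/3 = 1
(A -> B) && A = 1 && 1/6 = 1/6
!B <-> ((A -> B) && A) = 1/3 <-> 1/6 = 5/6
A && A = 1/6 && 1/6 = 1/6
!(A && A) = !1/6 = 5/6
A && B = 1/6 && 2/3 = 1/6
A -> B = 1/6 -> 2/3 = 1
(A && B) && (A -> B) = 1/6 && 1 = 1/6
!((A && B) && (A -> B)) = !1/6 = 5/6
!(A && A) && !((A && B) && (A -> B)) = 5/6 && 5/6 = 5/6
(!B <-> ((A -> B) && A)) && (!(A && A) && !((A && B) && (A -> B))) = 5/6 && 5/6 = 5/6
A && B = 1/6 && 2/3 = 1/6
B <-> B = 2/3 <-> 2/3 = 1
(A && B) -> (B <-> B) = 1/6 -> 1 = 1
!((A && B) -> (B <-> B)) = !1 = 0
B && A = 2/3 && 1/6 = 1/6
(B && A) && B = 1/6 && 2/3 = 1/6
!((A && B) -> (B <-> B)) -> ((B && A) && B) = 0 -> 1/6 = 1
B -> A = 2/3 -> 1/6 = 1/2
!(B -> A) = !1/2 = 1/2
A -> B = 1/6 -> 2/3 = 1
!(B -> A) <-> (A -> B) = 1/2 <-> 1 = 1/2
!(!(B -> A) <-> (A -> B)) = !1/2 = 1/2
(!((A && B) -> (B <-> B)) -> ((B && A) && B)) -> !(!(B -> A) <-> (A -> B)) = 1 -> 1/2 = 1/2
((!B <-> ((A -> B) && A)) && (!(A && A) && !((A && B) && (A -> B)))) <-> ((!((A && B) -> (B <-> B)) -> ((B && A) && B)) -> !(!(B -> A) <-> (A -> B))) = 5/6 <-> 1/2 = 2/3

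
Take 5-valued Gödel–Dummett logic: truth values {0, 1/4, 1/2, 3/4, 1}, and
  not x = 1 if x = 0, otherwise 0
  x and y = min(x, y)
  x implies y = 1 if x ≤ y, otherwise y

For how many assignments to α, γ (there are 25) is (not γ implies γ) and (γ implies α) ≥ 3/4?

11

value 1: 10 assignments (counts)
value 3/4: 1 assignment (counts)
value 1/2: 2 assignments
value 1/4: 3 assignments
value 0: 9 assignments
So 11 of the 25 assignments meet the threshold.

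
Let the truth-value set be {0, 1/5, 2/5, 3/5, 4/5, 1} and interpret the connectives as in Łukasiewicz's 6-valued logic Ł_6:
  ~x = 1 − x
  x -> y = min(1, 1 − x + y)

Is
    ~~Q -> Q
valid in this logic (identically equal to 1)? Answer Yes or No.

Q = 0 ↦ 1
Q = 1/5 ↦ 1
Q = 2/5 ↦ 1
Q = 3/5 ↦ 1
Q = 4/5 ↦ 1
Q = 1 ↦ 1
Every assignment gives a value ≥ 1.

Yes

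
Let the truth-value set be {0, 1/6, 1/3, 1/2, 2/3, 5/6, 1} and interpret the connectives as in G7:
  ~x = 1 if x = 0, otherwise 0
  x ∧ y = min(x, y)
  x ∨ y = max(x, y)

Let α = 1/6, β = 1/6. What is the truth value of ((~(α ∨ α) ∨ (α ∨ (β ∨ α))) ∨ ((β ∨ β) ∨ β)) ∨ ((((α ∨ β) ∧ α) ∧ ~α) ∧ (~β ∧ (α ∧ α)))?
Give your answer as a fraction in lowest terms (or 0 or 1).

1/6

α ∨ α = 1/6 ∨ 1/6 = 1/6
~(α ∨ α) = ~1/6 = 0
β ∨ α = 1/6 ∨ 1/6 = 1/6
α ∨ (β ∨ α) = 1/6 ∨ 1/6 = 1/6
~(α ∨ α) ∨ (α ∨ (β ∨ α)) = 0 ∨ 1/6 = 1/6
β ∨ β = 1/6 ∨ 1/6 = 1/6
(β ∨ β) ∨ β = 1/6 ∨ 1/6 = 1/6
(~(α ∨ α) ∨ (α ∨ (β ∨ α))) ∨ ((β ∨ β) ∨ β) = 1/6 ∨ 1/6 = 1/6
α ∨ β = 1/6 ∨ 1/6 = 1/6
(α ∨ β) ∧ α = 1/6 ∧ 1/6 = 1/6
~α = ~1/6 = 0
((α ∨ β) ∧ α) ∧ ~α = 1/6 ∧ 0 = 0
~β = ~1/6 = 0
α ∧ α = 1/6 ∧ 1/6 = 1/6
~β ∧ (α ∧ α) = 0 ∧ 1/6 = 0
(((α ∨ β) ∧ α) ∧ ~α) ∧ (~β ∧ (α ∧ α)) = 0 ∧ 0 = 0
((~(α ∨ α) ∨ (α ∨ (β ∨ α))) ∨ ((β ∨ β) ∨ β)) ∨ ((((α ∨ β) ∧ α) ∧ ~α) ∧ (~β ∧ (α ∧ α))) = 1/6 ∨ 0 = 1/6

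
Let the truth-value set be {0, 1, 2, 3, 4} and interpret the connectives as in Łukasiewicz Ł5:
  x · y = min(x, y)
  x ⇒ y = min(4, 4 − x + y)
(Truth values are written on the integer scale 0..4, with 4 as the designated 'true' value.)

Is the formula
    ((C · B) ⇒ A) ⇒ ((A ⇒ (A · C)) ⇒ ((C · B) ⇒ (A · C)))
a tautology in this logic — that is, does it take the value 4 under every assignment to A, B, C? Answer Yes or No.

Yes

At A = 0, B = 2, C = 4, for instance:
C · B = 4 · 2 = 2
(C · B) ⇒ A = 2 ⇒ 0 = 2
A · C = 0 · 4 = 0
A ⇒ (A · C) = 0 ⇒ 0 = 4
(C · B) ⇒ (A · C) = 2 ⇒ 0 = 2
(A ⇒ (A · C)) ⇒ ((C · B) ⇒ (A · C)) = 4 ⇒ 2 = 2
((C · B) ⇒ A) ⇒ ((A ⇒ (A · C)) ⇒ ((C · B) ⇒ (A · C))) = 2 ⇒ 2 = 4
and checking the remaining 124 assignments likewise gives ≥ 4 in every case.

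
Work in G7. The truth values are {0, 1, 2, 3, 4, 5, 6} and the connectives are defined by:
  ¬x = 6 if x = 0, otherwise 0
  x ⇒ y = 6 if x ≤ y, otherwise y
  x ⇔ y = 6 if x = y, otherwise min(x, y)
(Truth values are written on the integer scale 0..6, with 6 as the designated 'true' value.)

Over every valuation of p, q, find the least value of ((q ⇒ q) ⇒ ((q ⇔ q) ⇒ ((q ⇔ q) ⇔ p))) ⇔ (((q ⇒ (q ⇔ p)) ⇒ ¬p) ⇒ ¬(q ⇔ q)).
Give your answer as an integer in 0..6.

1

Take p = 1, q = 0:
q ⇒ q = 0 ⇒ 0 = 6
q ⇔ q = 0 ⇔ 0 = 6
q ⇔ q = 0 ⇔ 0 = 6
(q ⇔ q) ⇔ p = 6 ⇔ 1 = 1
(q ⇔ q) ⇒ ((q ⇔ q) ⇔ p) = 6 ⇒ 1 = 1
(q ⇒ q) ⇒ ((q ⇔ q) ⇒ ((q ⇔ q) ⇔ p)) = 6 ⇒ 1 = 1
q ⇔ p = 0 ⇔ 1 = 0
q ⇒ (q ⇔ p) = 0 ⇒ 0 = 6
¬p = ¬1 = 0
(q ⇒ (q ⇔ p)) ⇒ ¬p = 6 ⇒ 0 = 0
q ⇔ q = 0 ⇔ 0 = 6
¬(q ⇔ q) = ¬6 = 0
((q ⇒ (q ⇔ p)) ⇒ ¬p) ⇒ ¬(q ⇔ q) = 0 ⇒ 0 = 6
((q ⇒ q) ⇒ ((q ⇔ q) ⇒ ((q ⇔ q) ⇔ p))) ⇔ (((q ⇒ (q ⇔ p)) ⇒ ¬p) ⇒ ¬(q ⇔ q)) = 1 ⇔ 6 = 1
No assignment yields a value below 1, so this is the minimum.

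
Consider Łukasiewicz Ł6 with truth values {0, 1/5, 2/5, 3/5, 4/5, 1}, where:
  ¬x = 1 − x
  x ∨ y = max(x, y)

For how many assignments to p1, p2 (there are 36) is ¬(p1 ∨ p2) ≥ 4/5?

4

value 1: 1 assignment (counts)
value 4/5: 3 assignments (counts)
value 3/5: 5 assignments
value 2/5: 7 assignments
value 1/5: 9 assignments
value 0: 11 assignments
So 4 of the 36 assignments meet the threshold.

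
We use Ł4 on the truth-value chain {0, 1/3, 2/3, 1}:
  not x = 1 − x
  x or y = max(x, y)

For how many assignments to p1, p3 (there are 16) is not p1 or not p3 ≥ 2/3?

p1 = 0, p3 = 0 ↦ 1  ≥
p1 = 0, p3 = 1/3 ↦ 1  ≥
p1 = 0, p3 = 2/3 ↦ 1  ≥
p1 = 0, p3 = 1 ↦ 1  ≥
p1 = 1/3, p3 = 0 ↦ 1  ≥
p1 = 1/3, p3 = 1/3 ↦ 2/3  ≥
p1 = 1/3, p3 = 2/3 ↦ 2/3  ≥
p1 = 1/3, p3 = 1 ↦ 2/3  ≥
p1 = 2/3, p3 = 0 ↦ 1  ≥
p1 = 2/3, p3 = 1/3 ↦ 2/3  ≥
p1 = 2/3, p3 = 2/3 ↦ 1/3  <
p1 = 2/3, p3 = 1 ↦ 1/3  <
p1 = 1, p3 = 0 ↦ 1  ≥
p1 = 1, p3 = 1/3 ↦ 2/3  ≥
p1 = 1, p3 = 2/3 ↦ 1/3  <
p1 = 1, p3 = 1 ↦ 0  <
So 12 of the 16 assignments meet the threshold.

12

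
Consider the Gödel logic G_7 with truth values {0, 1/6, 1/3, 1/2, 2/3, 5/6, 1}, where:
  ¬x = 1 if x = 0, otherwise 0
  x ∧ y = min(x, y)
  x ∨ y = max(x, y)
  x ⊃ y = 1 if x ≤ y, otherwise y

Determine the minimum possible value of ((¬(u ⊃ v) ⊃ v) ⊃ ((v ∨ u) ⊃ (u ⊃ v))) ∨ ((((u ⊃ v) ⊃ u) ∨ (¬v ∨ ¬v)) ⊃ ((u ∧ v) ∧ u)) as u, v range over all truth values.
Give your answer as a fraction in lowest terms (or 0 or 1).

1/6

Take u = 1/3, v = 1/6:
u ⊃ v = 1/3 ⊃ 1/6 = 1/6
¬(u ⊃ v) = ¬1/6 = 0
¬(u ⊃ v) ⊃ v = 0 ⊃ 1/6 = 1
v ∨ u = 1/6 ∨ 1/3 = 1/3
u ⊃ v = 1/3 ⊃ 1/6 = 1/6
(v ∨ u) ⊃ (u ⊃ v) = 1/3 ⊃ 1/6 = 1/6
(¬(u ⊃ v) ⊃ v) ⊃ ((v ∨ u) ⊃ (u ⊃ v)) = 1 ⊃ 1/6 = 1/6
u ⊃ v = 1/3 ⊃ 1/6 = 1/6
(u ⊃ v) ⊃ u = 1/6 ⊃ 1/3 = 1
¬v = ¬1/6 = 0
¬v = ¬1/6 = 0
¬v ∨ ¬v = 0 ∨ 0 = 0
((u ⊃ v) ⊃ u) ∨ (¬v ∨ ¬v) = 1 ∨ 0 = 1
u ∧ v = 1/3 ∧ 1/6 = 1/6
(u ∧ v) ∧ u = 1/6 ∧ 1/3 = 1/6
(((u ⊃ v) ⊃ u) ∨ (¬v ∨ ¬v)) ⊃ ((u ∧ v) ∧ u) = 1 ⊃ 1/6 = 1/6
((¬(u ⊃ v) ⊃ v) ⊃ ((v ∨ u) ⊃ (u ⊃ v))) ∨ ((((u ⊃ v) ⊃ u) ∨ (¬v ∨ ¬v)) ⊃ ((u ∧ v) ∧ u)) = 1/6 ∨ 1/6 = 1/6
No assignment yields a value below 1/6, so this is the minimum.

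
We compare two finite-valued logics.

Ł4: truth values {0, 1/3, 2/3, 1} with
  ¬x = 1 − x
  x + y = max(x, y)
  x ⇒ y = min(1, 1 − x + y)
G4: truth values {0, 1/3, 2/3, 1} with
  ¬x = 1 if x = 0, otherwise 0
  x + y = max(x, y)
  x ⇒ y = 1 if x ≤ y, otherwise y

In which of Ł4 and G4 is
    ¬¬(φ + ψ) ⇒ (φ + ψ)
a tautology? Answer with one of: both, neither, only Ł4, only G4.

In Ł4: every assignment gives 1 — tautology.
In G4: at φ = 0, ψ = 1/3 the value is 1/3 — not a tautology.

only Ł4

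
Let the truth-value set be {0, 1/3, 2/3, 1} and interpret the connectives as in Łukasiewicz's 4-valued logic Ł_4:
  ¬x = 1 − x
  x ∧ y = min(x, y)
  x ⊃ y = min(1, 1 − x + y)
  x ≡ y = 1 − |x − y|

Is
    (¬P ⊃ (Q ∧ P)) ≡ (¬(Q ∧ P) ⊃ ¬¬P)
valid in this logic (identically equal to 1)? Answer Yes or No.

P = 0, Q = 0 ↦ 1
P = 0, Q = 1/3 ↦ 1
P = 0, Q = 2/3 ↦ 1
P = 0, Q = 1 ↦ 1
P = 1/3, Q = 0 ↦ 1
P = 1/3, Q = 1/3 ↦ 1
P = 1/3, Q = 2/3 ↦ 1
P = 1/3, Q = 1 ↦ 1
P = 2/3, Q = 0 ↦ 1
P = 2/3, Q = 1/3 ↦ 1
P = 2/3, Q = 2/3 ↦ 1
P = 2/3, Q = 1 ↦ 1
P = 1, Q = 0 ↦ 1
P = 1, Q = 1/3 ↦ 1
P = 1, Q = 2/3 ↦ 1
P = 1, Q = 1 ↦ 1
Every assignment gives a value ≥ 1.

Yes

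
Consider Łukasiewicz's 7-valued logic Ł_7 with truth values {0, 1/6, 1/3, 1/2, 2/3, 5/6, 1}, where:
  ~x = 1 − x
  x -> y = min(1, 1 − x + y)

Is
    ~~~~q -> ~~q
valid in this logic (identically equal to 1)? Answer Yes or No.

Yes

q = 0 ↦ 1
q = 1/6 ↦ 1
q = 1/3 ↦ 1
q = 1/2 ↦ 1
q = 2/3 ↦ 1
q = 5/6 ↦ 1
q = 1 ↦ 1
Every assignment gives a value ≥ 1.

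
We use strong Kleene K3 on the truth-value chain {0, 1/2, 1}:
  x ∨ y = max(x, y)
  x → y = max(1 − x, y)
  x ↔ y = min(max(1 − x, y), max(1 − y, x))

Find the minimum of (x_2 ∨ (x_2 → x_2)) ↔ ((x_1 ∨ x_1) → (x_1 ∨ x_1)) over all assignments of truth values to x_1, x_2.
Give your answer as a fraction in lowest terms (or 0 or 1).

Take x_1 = 0, x_2 = 1/2:
x_2 → x_2 = 1/2 → 1/2 = 1/2
x_2 ∨ (x_2 → x_2) = 1/2 ∨ 1/2 = 1/2
x_1 ∨ x_1 = 0 ∨ 0 = 0
x_1 ∨ x_1 = 0 ∨ 0 = 0
(x_1 ∨ x_1) → (x_1 ∨ x_1) = 0 → 0 = 1
(x_2 ∨ (x_2 → x_2)) ↔ ((x_1 ∨ x_1) → (x_1 ∨ x_1)) = 1/2 ↔ 1 = 1/2
No assignment yields a value below 1/2, so this is the minimum.

1/2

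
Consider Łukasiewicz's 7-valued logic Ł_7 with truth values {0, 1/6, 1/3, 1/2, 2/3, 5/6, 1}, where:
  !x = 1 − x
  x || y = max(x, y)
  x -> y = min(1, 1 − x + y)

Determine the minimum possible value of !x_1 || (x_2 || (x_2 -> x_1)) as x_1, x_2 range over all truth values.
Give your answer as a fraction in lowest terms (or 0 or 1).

Take x_1 = 1/3, x_2 = 2/3:
!x_1 = !1/3 = 2/3
x_2 -> x_1 = 2/3 -> 1/3 = 2/3
x_2 || (x_2 -> x_1) = 2/3 || 2/3 = 2/3
!x_1 || (x_2 || (x_2 -> x_1)) = 2/3 || 2/3 = 2/3
No assignment yields a value below 2/3, so this is the minimum.

2/3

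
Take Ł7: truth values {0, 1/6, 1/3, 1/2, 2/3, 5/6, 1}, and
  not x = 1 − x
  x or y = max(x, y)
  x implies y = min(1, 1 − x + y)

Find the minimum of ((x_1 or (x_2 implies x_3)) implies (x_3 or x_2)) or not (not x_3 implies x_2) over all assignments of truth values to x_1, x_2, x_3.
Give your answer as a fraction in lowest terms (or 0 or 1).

1/3

Take x_1 = 0, x_2 = 1/3, x_3 = 1/3:
x_2 implies x_3 = 1/3 implies 1/3 = 1
x_1 or (x_2 implies x_3) = 0 or 1 = 1
x_3 or x_2 = 1/3 or 1/3 = 1/3
(x_1 or (x_2 implies x_3)) implies (x_3 or x_2) = 1 implies 1/3 = 1/3
not x_3 = not 1/3 = 2/3
not x_3 implies x_2 = 2/3 implies 1/3 = 2/3
not (not x_3 implies x_2) = not 2/3 = 1/3
((x_1 or (x_2 implies x_3)) implies (x_3 or x_2)) or not (not x_3 implies x_2) = 1/3 or 1/3 = 1/3
No assignment yields a value below 1/3, so this is the minimum.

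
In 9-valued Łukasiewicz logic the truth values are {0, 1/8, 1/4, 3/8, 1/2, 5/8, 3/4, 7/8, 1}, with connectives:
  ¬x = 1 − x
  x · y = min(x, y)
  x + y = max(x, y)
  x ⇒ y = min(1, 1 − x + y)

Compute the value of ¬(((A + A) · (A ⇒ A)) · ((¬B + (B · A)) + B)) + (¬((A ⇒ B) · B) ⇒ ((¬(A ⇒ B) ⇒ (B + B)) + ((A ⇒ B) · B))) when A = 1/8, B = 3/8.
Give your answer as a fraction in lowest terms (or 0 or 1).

1

A + A = 1/8 + 1/8 = 1/8
A ⇒ A = 1/8 ⇒ 1/8 = 1
(A + A) · (A ⇒ A) = 1/8 · 1 = 1/8
¬B = ¬3/8 = 5/8
B · A = 3/8 · 1/8 = 1/8
¬B + (B · A) = 5/8 + 1/8 = 5/8
(¬B + (B · A)) + B = 5/8 + 3/8 = 5/8
((A + A) · (A ⇒ A)) · ((¬B + (B · A)) + B) = 1/8 · 5/8 = 1/8
¬(((A + A) · (A ⇒ A)) · ((¬B + (B · A)) + B)) = ¬1/8 = 7/8
A ⇒ B = 1/8 ⇒ 3/8 = 1
(A ⇒ B) · B = 1 · 3/8 = 3/8
¬((A ⇒ B) · B) = ¬3/8 = 5/8
A ⇒ B = 1/8 ⇒ 3/8 = 1
¬(A ⇒ B) = ¬1 = 0
B + B = 3/8 + 3/8 = 3/8
¬(A ⇒ B) ⇒ (B + B) = 0 ⇒ 3/8 = 1
A ⇒ B = 1/8 ⇒ 3/8 = 1
(A ⇒ B) · B = 1 · 3/8 = 3/8
(¬(A ⇒ B) ⇒ (B + B)) + ((A ⇒ B) · B) = 1 + 3/8 = 1
¬((A ⇒ B) · B) ⇒ ((¬(A ⇒ B) ⇒ (B + B)) + ((A ⇒ B) · B)) = 5/8 ⇒ 1 = 1
¬(((A + A) · (A ⇒ A)) · ((¬B + (B · A)) + B)) + (¬((A ⇒ B) · B) ⇒ ((¬(A ⇒ B) ⇒ (B + B)) + ((A ⇒ B) · B))) = 7/8 + 1 = 1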